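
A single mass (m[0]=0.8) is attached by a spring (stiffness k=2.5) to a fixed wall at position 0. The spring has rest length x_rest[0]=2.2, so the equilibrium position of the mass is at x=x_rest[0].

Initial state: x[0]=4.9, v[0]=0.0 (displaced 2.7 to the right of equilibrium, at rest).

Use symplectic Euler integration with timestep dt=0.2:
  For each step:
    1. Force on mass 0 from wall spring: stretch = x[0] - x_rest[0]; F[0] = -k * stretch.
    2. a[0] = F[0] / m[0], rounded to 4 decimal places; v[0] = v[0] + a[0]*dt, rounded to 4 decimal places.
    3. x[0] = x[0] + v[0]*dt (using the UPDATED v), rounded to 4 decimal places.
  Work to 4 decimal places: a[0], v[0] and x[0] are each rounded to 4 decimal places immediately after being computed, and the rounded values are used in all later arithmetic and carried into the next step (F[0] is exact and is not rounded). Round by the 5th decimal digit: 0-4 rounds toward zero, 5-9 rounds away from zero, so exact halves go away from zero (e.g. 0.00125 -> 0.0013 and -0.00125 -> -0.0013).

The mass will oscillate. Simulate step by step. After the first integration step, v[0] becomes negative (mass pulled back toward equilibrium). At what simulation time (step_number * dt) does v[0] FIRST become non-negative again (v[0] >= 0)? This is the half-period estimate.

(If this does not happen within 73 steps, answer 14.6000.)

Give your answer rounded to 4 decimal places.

Step 0: x=[4.9000] v=[0.0000]
Step 1: x=[4.5625] v=[-1.6875]
Step 2: x=[3.9297] v=[-3.1641]
Step 3: x=[3.0807] v=[-4.2452]
Step 4: x=[2.1216] v=[-4.7956]
Step 5: x=[1.1723] v=[-4.7466]
Step 6: x=[0.3514] v=[-4.1043]
Step 7: x=[-0.2384] v=[-2.9489]
Step 8: x=[-0.5234] v=[-1.4249]
Step 9: x=[-0.4680] v=[0.2772]
First v>=0 after going negative at step 9, time=1.8000

Answer: 1.8000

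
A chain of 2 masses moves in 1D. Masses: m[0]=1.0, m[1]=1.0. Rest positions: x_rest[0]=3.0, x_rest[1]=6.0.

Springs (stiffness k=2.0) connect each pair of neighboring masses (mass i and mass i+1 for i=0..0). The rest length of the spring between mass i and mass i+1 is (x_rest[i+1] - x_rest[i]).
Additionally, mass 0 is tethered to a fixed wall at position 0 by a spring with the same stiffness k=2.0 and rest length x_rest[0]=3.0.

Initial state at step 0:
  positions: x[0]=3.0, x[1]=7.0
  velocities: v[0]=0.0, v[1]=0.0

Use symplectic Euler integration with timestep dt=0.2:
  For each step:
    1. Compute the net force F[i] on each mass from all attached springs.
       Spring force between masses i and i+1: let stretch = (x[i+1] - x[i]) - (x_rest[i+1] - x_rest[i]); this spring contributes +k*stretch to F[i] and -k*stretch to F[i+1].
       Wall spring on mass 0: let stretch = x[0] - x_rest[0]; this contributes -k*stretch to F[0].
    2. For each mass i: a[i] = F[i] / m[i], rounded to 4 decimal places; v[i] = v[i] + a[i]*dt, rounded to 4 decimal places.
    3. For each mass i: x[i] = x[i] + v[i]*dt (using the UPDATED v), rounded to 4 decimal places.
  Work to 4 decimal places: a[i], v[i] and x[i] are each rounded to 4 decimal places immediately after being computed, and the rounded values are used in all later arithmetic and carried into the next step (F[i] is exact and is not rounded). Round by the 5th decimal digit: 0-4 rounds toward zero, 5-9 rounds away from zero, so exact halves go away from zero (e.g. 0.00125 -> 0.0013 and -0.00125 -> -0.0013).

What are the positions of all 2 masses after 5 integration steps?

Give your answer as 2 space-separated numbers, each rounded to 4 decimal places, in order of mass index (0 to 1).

Step 0: x=[3.0000 7.0000] v=[0.0000 0.0000]
Step 1: x=[3.0800 6.9200] v=[0.4000 -0.4000]
Step 2: x=[3.2208 6.7728] v=[0.7040 -0.7360]
Step 3: x=[3.3881 6.5814] v=[0.8365 -0.9568]
Step 4: x=[3.5398 6.3746] v=[0.7586 -1.0341]
Step 5: x=[3.6351 6.1810] v=[0.4766 -0.9680]

Answer: 3.6351 6.1810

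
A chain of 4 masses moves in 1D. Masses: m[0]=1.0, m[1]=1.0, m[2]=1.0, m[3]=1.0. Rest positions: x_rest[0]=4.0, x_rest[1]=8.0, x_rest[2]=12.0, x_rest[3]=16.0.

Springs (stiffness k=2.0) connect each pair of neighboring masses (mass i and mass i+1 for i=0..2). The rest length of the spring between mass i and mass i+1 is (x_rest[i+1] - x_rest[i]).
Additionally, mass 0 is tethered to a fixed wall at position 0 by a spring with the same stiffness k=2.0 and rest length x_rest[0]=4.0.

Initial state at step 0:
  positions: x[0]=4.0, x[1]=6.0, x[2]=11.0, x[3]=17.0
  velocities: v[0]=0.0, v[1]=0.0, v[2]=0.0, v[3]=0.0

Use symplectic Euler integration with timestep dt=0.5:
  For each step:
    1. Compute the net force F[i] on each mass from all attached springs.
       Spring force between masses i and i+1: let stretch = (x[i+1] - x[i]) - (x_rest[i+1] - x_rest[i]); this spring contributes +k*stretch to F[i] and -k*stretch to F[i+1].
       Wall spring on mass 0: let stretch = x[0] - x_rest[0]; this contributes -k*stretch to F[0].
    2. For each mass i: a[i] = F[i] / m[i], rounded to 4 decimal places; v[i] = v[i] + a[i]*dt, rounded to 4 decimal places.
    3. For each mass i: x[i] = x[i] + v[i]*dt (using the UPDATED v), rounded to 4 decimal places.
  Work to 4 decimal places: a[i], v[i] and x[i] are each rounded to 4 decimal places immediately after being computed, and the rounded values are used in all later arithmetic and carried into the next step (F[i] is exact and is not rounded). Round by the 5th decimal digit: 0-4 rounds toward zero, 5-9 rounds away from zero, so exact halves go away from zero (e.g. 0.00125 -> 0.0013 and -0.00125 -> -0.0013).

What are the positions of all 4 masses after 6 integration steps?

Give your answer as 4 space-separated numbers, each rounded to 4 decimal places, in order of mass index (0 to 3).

Step 0: x=[4.0000 6.0000 11.0000 17.0000] v=[0.0000 0.0000 0.0000 0.0000]
Step 1: x=[3.0000 7.5000 11.5000 16.0000] v=[-2.0000 3.0000 1.0000 -2.0000]
Step 2: x=[2.7500 8.7500 12.2500 14.7500] v=[-0.5000 2.5000 1.5000 -2.5000]
Step 3: x=[4.1250 8.7500 12.5000 14.2500] v=[2.7500 0.0000 0.5000 -1.0000]
Step 4: x=[5.7500 8.3125 11.7500 14.8750] v=[3.2500 -0.8750 -1.5000 1.2500]
Step 5: x=[5.7813 8.3125 10.8438 15.9375] v=[0.0625 0.0000 -1.8125 2.1250]
Step 6: x=[4.1875 8.3126 11.2188 16.4532] v=[-3.1876 0.0001 0.7499 1.0313]

Answer: 4.1875 8.3126 11.2188 16.4532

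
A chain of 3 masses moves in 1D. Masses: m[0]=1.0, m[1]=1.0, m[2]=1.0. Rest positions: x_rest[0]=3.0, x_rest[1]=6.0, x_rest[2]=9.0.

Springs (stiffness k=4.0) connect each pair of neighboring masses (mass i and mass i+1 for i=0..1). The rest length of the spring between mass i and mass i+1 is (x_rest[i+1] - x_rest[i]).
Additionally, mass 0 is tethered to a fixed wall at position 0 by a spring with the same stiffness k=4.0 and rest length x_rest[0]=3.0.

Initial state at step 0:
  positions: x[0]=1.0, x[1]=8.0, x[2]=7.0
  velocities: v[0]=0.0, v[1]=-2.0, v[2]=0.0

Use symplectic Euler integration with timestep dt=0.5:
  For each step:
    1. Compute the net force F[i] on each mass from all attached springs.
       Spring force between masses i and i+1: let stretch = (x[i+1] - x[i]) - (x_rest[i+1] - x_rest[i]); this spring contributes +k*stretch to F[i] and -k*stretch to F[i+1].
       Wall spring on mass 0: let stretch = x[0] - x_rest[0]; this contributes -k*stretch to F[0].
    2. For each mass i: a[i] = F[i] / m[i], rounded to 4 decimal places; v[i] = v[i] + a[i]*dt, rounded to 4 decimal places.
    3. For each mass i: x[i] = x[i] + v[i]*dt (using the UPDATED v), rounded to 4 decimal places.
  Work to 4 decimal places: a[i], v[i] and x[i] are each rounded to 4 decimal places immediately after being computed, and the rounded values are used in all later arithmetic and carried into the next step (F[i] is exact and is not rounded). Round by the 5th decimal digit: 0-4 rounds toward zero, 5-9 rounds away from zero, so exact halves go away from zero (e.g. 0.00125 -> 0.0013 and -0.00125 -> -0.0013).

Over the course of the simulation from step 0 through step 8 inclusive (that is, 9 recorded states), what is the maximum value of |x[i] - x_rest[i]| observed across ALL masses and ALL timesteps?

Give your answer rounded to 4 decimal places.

Step 0: x=[1.0000 8.0000 7.0000] v=[0.0000 -2.0000 0.0000]
Step 1: x=[7.0000 -1.0000 11.0000] v=[12.0000 -18.0000 8.0000]
Step 2: x=[-2.0000 10.0000 6.0000] v=[-18.0000 22.0000 -10.0000]
Step 3: x=[3.0000 5.0000 8.0000] v=[10.0000 -10.0000 4.0000]
Step 4: x=[7.0000 1.0000 10.0000] v=[8.0000 -8.0000 4.0000]
Step 5: x=[-2.0000 12.0000 6.0000] v=[-18.0000 22.0000 -8.0000]
Step 6: x=[5.0000 3.0000 11.0000] v=[14.0000 -18.0000 10.0000]
Step 7: x=[5.0000 4.0000 11.0000] v=[0.0000 2.0000 0.0000]
Step 8: x=[-1.0000 13.0000 7.0000] v=[-12.0000 18.0000 -8.0000]
Max displacement = 7.0000

Answer: 7.0000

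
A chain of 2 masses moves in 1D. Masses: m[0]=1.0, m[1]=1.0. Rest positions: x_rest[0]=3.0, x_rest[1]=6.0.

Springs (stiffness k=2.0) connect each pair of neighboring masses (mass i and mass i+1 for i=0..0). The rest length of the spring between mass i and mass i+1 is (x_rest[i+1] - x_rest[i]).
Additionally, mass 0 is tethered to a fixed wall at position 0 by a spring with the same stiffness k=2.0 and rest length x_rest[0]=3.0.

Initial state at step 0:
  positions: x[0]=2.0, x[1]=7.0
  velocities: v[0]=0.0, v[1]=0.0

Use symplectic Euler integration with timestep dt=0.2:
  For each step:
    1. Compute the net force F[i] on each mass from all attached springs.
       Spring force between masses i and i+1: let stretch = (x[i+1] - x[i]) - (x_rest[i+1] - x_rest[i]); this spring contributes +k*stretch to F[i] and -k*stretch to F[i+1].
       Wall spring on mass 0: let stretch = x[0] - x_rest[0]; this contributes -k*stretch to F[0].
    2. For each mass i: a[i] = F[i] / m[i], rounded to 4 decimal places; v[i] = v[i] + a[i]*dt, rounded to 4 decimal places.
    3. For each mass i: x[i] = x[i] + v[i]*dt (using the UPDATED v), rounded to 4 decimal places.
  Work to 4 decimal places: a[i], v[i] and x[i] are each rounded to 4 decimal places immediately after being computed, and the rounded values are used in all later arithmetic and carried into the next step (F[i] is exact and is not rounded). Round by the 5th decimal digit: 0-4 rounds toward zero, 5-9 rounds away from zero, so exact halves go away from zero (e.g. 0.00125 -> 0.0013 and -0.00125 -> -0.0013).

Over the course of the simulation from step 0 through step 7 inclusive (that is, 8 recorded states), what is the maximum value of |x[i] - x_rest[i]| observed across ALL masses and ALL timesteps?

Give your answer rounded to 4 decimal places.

Answer: 1.2629

Derivation:
Step 0: x=[2.0000 7.0000] v=[0.0000 0.0000]
Step 1: x=[2.2400 6.8400] v=[1.2000 -0.8000]
Step 2: x=[2.6688 6.5520] v=[2.1440 -1.4400]
Step 3: x=[3.1948 6.1933] v=[2.6298 -1.7933]
Step 4: x=[3.7051 5.8348] v=[2.5513 -1.7927]
Step 5: x=[4.0893 5.5459] v=[1.9211 -1.4446]
Step 6: x=[4.2629 5.3805] v=[0.8680 -0.8272]
Step 7: x=[4.1849 5.3657] v=[-0.3901 -0.0742]
Max displacement = 1.2629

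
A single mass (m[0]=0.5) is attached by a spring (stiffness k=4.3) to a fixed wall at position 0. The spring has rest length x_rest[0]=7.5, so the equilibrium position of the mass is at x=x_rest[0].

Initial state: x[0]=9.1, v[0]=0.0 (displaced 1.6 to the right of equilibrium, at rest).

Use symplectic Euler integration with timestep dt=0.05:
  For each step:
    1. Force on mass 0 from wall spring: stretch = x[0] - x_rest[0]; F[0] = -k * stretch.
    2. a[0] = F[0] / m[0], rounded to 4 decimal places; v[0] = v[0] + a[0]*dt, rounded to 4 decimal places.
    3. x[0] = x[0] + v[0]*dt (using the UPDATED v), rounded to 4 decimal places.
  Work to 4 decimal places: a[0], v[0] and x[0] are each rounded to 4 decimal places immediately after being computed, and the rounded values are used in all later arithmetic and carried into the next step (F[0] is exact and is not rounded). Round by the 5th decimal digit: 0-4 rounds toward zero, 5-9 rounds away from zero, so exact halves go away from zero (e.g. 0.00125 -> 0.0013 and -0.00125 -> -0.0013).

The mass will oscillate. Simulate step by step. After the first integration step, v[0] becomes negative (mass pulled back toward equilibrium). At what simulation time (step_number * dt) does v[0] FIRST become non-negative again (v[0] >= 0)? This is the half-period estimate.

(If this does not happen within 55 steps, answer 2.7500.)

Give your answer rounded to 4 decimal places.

Step 0: x=[9.1000] v=[0.0000]
Step 1: x=[9.0656] v=[-0.6880]
Step 2: x=[8.9975] v=[-1.3612]
Step 3: x=[8.8972] v=[-2.0051]
Step 4: x=[8.7669] v=[-2.6059]
Step 5: x=[8.6094] v=[-3.1507]
Step 6: x=[8.4280] v=[-3.6277]
Step 7: x=[8.2267] v=[-4.0267]
Step 8: x=[8.0097] v=[-4.3392]
Step 9: x=[7.7818] v=[-4.5584]
Step 10: x=[7.5478] v=[-4.6796]
Step 11: x=[7.3128] v=[-4.7002]
Step 12: x=[7.0818] v=[-4.6197]
Step 13: x=[6.8598] v=[-4.4399]
Step 14: x=[6.6516] v=[-4.1646]
Step 15: x=[6.4616] v=[-3.7998]
Step 16: x=[6.2939] v=[-3.3533]
Step 17: x=[6.1522] v=[-2.8347]
Step 18: x=[6.0394] v=[-2.2551]
Step 19: x=[5.9581] v=[-1.6270]
Step 20: x=[5.9099] v=[-0.9640]
Step 21: x=[5.8959] v=[-0.2803]
Step 22: x=[5.9164] v=[0.4095]
First v>=0 after going negative at step 22, time=1.1000

Answer: 1.1000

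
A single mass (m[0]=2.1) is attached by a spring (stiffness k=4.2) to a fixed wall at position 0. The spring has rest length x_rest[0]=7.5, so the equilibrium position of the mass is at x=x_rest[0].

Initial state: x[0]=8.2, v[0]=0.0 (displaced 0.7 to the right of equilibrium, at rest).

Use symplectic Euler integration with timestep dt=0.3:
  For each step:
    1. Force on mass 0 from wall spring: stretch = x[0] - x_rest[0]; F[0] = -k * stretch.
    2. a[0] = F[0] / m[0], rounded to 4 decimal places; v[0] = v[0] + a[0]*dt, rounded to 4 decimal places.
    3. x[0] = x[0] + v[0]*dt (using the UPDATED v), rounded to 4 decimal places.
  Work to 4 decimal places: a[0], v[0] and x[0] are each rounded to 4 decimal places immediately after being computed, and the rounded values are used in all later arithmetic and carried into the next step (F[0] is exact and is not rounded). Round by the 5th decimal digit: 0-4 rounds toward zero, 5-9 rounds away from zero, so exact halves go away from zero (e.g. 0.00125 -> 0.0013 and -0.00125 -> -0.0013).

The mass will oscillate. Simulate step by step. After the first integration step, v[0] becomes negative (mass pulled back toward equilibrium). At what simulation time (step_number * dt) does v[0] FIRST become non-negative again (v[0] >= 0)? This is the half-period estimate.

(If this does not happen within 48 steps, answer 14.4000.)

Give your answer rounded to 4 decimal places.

Step 0: x=[8.2000] v=[0.0000]
Step 1: x=[8.0740] v=[-0.4200]
Step 2: x=[7.8447] v=[-0.7644]
Step 3: x=[7.5533] v=[-0.9712]
Step 4: x=[7.2523] v=[-1.0032]
Step 5: x=[6.9959] v=[-0.8546]
Step 6: x=[6.8303] v=[-0.5521]
Step 7: x=[6.7852] v=[-0.1503]
Step 8: x=[6.8688] v=[0.2786]
First v>=0 after going negative at step 8, time=2.4000

Answer: 2.4000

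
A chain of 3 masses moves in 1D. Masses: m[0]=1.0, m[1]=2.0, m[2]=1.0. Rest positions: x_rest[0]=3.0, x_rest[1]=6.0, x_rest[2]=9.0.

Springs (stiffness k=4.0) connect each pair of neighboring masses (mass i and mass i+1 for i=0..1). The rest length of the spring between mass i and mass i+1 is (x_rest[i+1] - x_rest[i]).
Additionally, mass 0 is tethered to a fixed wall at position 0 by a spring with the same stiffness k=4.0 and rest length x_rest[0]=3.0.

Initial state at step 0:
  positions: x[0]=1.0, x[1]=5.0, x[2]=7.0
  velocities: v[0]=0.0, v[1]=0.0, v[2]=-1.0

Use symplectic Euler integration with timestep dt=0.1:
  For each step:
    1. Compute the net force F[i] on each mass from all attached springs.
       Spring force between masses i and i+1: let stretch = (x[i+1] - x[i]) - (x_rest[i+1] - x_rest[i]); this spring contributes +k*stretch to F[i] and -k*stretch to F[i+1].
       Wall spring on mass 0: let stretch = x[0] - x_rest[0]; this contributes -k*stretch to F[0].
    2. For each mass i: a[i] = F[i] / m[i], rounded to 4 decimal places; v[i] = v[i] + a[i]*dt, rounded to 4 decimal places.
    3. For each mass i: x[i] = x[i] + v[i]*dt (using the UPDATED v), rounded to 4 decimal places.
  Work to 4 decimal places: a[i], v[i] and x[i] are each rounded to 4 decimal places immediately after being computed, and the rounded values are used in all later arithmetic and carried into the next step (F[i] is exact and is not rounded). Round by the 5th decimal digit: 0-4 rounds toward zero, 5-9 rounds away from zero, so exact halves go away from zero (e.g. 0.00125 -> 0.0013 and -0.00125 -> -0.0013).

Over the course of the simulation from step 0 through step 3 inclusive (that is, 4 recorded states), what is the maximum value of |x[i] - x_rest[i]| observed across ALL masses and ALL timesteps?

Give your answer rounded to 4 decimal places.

Step 0: x=[1.0000 5.0000 7.0000] v=[0.0000 0.0000 -1.0000]
Step 1: x=[1.1200 4.9600 6.9400] v=[1.2000 -0.4000 -0.6000]
Step 2: x=[1.3488 4.8828 6.9208] v=[2.2880 -0.7720 -0.1920]
Step 3: x=[1.6650 4.7757 6.9401] v=[3.1621 -1.0712 0.1928]
Max displacement = 2.0792

Answer: 2.0792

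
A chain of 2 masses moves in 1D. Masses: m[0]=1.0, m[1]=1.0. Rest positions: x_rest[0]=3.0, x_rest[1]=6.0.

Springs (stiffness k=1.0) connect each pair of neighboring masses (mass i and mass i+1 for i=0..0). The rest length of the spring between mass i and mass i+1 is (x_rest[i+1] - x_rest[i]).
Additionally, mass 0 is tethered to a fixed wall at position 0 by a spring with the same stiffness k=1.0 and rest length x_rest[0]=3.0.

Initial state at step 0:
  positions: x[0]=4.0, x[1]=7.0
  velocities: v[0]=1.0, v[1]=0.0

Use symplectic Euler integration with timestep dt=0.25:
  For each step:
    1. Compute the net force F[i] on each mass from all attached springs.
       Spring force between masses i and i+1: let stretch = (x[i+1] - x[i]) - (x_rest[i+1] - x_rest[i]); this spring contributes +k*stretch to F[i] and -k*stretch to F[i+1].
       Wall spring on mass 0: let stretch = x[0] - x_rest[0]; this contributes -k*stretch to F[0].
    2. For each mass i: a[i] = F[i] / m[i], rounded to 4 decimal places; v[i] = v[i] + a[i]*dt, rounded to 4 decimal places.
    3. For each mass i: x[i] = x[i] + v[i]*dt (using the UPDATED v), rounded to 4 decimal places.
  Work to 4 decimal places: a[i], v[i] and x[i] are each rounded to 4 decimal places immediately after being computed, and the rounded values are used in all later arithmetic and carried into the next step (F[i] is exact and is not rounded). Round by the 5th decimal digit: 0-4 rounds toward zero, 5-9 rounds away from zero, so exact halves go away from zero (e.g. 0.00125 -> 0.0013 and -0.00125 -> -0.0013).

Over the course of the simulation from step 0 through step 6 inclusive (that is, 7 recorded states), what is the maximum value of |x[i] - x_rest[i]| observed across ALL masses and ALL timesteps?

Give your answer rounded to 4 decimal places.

Answer: 1.2928

Derivation:
Step 0: x=[4.0000 7.0000] v=[1.0000 0.0000]
Step 1: x=[4.1875 7.0000] v=[0.7500 0.0000]
Step 2: x=[4.2891 7.0117] v=[0.4063 0.0469]
Step 3: x=[4.2928 7.0408] v=[0.0147 0.1163]
Step 4: x=[4.1999 7.0856] v=[-0.3715 0.1793]
Step 5: x=[4.0249 7.1376] v=[-0.7001 0.2079]
Step 6: x=[3.7929 7.1825] v=[-0.9282 0.1797]
Max displacement = 1.2928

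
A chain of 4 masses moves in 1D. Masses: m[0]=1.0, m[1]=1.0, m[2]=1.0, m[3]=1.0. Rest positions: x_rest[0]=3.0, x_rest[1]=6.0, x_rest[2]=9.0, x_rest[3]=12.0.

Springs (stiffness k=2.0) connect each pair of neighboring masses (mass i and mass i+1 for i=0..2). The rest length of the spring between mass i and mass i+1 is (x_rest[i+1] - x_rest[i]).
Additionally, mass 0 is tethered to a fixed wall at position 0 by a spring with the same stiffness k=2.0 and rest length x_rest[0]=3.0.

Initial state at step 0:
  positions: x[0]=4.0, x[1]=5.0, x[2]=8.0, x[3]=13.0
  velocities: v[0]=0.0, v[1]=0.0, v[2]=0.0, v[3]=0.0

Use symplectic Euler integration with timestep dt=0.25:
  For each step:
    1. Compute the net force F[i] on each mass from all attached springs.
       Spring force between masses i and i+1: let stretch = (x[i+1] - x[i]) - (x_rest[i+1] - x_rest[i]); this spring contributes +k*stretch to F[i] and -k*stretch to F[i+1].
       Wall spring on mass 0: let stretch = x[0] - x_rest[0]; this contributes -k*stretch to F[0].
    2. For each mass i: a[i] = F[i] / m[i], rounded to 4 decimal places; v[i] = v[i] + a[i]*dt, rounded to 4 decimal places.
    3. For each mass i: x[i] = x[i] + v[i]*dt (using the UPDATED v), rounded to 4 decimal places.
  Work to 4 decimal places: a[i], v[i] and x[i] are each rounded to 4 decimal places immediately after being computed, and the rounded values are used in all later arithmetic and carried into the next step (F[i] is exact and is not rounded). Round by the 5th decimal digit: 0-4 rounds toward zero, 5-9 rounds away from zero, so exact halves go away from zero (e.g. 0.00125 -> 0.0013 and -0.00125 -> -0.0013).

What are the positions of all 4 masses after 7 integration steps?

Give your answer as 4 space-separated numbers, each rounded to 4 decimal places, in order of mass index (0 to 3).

Answer: 2.6037 6.4519 9.6580 11.1524

Derivation:
Step 0: x=[4.0000 5.0000 8.0000 13.0000] v=[0.0000 0.0000 0.0000 0.0000]
Step 1: x=[3.6250 5.2500 8.2500 12.7500] v=[-1.5000 1.0000 1.0000 -1.0000]
Step 2: x=[3.0000 5.6719 8.6875 12.3125] v=[-2.5000 1.6875 1.7500 -1.7500]
Step 3: x=[2.3340 6.1368 9.2012 11.7969] v=[-2.6641 1.8594 2.0547 -2.0625]
Step 4: x=[1.8516 6.5094 9.6563 11.3318] v=[-1.9297 1.4902 1.8204 -1.8604]
Step 5: x=[1.7200 6.6931 9.9275 11.0323] v=[-0.5266 0.7348 1.0847 -1.1982]
Step 6: x=[1.9950 6.6595 9.9325 10.9697] v=[1.1000 -0.1346 0.0199 -0.2506]
Step 7: x=[2.6037 6.4519 9.6580 11.1524] v=[2.4348 -0.8304 -1.0980 0.7308]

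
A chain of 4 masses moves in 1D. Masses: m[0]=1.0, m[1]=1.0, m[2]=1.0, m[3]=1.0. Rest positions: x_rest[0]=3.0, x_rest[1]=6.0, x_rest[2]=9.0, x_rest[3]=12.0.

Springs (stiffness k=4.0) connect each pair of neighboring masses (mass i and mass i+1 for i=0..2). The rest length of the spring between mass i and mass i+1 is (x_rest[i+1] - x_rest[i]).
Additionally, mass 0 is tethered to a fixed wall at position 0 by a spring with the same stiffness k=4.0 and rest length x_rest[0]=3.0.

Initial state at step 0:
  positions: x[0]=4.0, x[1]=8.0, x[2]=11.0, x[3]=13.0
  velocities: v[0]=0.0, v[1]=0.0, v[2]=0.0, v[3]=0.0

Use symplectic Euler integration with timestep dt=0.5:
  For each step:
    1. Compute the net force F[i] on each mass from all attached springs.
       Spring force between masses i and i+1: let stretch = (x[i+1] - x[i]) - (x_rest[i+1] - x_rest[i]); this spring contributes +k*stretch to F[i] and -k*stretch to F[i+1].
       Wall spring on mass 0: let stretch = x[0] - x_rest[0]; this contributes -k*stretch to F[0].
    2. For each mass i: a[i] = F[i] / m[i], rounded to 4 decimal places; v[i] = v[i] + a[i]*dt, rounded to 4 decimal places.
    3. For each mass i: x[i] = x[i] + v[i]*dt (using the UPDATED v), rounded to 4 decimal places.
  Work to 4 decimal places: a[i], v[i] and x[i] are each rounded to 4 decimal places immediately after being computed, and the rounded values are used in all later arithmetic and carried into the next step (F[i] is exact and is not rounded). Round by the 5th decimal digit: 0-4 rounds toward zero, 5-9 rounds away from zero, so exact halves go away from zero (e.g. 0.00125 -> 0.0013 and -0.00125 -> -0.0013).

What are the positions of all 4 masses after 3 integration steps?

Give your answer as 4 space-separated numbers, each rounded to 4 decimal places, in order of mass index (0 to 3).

Step 0: x=[4.0000 8.0000 11.0000 13.0000] v=[0.0000 0.0000 0.0000 0.0000]
Step 1: x=[4.0000 7.0000 10.0000 14.0000] v=[0.0000 -2.0000 -2.0000 2.0000]
Step 2: x=[3.0000 6.0000 10.0000 14.0000] v=[-2.0000 -2.0000 0.0000 0.0000]
Step 3: x=[2.0000 6.0000 10.0000 13.0000] v=[-2.0000 0.0000 0.0000 -2.0000]

Answer: 2.0000 6.0000 10.0000 13.0000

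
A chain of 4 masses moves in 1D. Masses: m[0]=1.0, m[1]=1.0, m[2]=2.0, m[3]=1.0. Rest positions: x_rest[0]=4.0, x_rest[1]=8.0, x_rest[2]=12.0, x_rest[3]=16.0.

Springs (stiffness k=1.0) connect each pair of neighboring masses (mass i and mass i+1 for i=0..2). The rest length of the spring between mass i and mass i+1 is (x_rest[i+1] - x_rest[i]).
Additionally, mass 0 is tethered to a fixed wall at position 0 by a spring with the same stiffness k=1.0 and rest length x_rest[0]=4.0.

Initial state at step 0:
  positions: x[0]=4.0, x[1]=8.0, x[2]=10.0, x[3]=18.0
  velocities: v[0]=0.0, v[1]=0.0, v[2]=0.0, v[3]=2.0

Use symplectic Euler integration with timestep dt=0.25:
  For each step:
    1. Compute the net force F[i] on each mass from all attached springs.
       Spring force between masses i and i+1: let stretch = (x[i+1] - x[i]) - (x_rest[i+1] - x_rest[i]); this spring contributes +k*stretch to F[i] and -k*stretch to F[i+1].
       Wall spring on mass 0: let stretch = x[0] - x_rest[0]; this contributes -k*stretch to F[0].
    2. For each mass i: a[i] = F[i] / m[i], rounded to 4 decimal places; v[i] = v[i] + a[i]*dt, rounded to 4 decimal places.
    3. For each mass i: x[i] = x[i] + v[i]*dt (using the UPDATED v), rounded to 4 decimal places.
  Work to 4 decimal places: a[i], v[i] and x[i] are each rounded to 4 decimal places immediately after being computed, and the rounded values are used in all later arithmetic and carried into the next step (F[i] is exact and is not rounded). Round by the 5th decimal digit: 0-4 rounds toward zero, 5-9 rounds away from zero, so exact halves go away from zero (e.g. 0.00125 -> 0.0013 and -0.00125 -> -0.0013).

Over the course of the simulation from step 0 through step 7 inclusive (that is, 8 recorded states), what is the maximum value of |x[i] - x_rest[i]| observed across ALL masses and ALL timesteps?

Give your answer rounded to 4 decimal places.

Step 0: x=[4.0000 8.0000 10.0000 18.0000] v=[0.0000 0.0000 0.0000 2.0000]
Step 1: x=[4.0000 7.8750 10.1875 18.2500] v=[0.0000 -0.5000 0.7500 1.0000]
Step 2: x=[3.9922 7.6524 10.5547 18.2461] v=[-0.0313 -0.8906 1.4688 -0.0156]
Step 3: x=[3.9636 7.3824 11.0716 18.0115] v=[-0.1143 -1.0801 2.0675 -0.9385]
Step 4: x=[3.9010 7.1293 11.6901 17.5931] v=[-0.2505 -1.0125 2.4739 -1.6735]
Step 5: x=[3.7963 6.9595 12.3505 17.0558] v=[-0.4187 -0.6794 2.6417 -2.1493]
Step 6: x=[3.6521 6.9289 12.9895 16.4744] v=[-0.5770 -0.1225 2.5560 -2.3256]
Step 7: x=[3.4844 7.0723 13.5480 15.9252] v=[-0.6708 0.5735 2.2340 -2.1968]
Max displacement = 2.2500

Answer: 2.2500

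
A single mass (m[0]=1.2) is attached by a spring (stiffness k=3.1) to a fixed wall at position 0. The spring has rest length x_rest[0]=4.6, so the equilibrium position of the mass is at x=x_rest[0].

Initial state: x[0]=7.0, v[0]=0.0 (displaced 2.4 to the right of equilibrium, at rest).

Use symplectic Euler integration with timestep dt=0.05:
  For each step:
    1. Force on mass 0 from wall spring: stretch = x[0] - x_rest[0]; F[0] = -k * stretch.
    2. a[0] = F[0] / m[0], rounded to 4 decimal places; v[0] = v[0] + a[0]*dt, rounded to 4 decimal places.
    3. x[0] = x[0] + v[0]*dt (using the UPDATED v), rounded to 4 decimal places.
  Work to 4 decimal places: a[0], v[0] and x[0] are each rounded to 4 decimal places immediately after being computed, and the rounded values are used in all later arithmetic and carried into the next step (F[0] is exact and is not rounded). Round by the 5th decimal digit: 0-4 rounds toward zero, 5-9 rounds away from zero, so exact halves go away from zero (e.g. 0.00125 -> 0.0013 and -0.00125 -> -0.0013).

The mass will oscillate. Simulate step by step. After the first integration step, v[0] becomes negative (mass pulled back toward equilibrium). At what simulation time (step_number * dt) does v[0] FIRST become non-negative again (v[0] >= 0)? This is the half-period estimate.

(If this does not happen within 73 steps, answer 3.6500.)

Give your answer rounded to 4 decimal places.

Step 0: x=[7.0000] v=[0.0000]
Step 1: x=[6.9845] v=[-0.3100]
Step 2: x=[6.9536] v=[-0.6180]
Step 3: x=[6.9075] v=[-0.9220]
Step 4: x=[6.8465] v=[-1.2201]
Step 5: x=[6.7710] v=[-1.5103]
Step 6: x=[6.6815] v=[-1.7907]
Step 7: x=[6.5785] v=[-2.0596]
Step 8: x=[6.4627] v=[-2.3152]
Step 9: x=[6.3349] v=[-2.5558]
Step 10: x=[6.1959] v=[-2.7799]
Step 11: x=[6.0466] v=[-2.9860]
Step 12: x=[5.8880] v=[-3.1729]
Step 13: x=[5.7210] v=[-3.3393]
Step 14: x=[5.5468] v=[-3.4841]
Step 15: x=[5.3665] v=[-3.6064]
Step 16: x=[5.1812] v=[-3.7054]
Step 17: x=[4.9922] v=[-3.7805]
Step 18: x=[4.8006] v=[-3.8312]
Step 19: x=[4.6077] v=[-3.8571]
Step 20: x=[4.4148] v=[-3.8581]
Step 21: x=[4.2231] v=[-3.8342]
Step 22: x=[4.0338] v=[-3.7855]
Step 23: x=[3.8482] v=[-3.7124]
Step 24: x=[3.6674] v=[-3.6153]
Step 25: x=[3.4927] v=[-3.4948]
Step 26: x=[3.3251] v=[-3.3518]
Step 27: x=[3.1657] v=[-3.1871]
Step 28: x=[3.0156] v=[-3.0018]
Step 29: x=[2.8757] v=[-2.7972]
Step 30: x=[2.7470] v=[-2.5745]
Step 31: x=[2.6302] v=[-2.3352]
Step 32: x=[2.5262] v=[-2.0808]
Step 33: x=[2.4356] v=[-1.8129]
Step 34: x=[2.3589] v=[-1.5333]
Step 35: x=[2.2967] v=[-1.2438]
Step 36: x=[2.2494] v=[-0.9463]
Step 37: x=[2.2173] v=[-0.6427]
Step 38: x=[2.2006] v=[-0.3349]
Step 39: x=[2.1994] v=[-0.0250]
Step 40: x=[2.2137] v=[0.2851]
First v>=0 after going negative at step 40, time=2.0000

Answer: 2.0000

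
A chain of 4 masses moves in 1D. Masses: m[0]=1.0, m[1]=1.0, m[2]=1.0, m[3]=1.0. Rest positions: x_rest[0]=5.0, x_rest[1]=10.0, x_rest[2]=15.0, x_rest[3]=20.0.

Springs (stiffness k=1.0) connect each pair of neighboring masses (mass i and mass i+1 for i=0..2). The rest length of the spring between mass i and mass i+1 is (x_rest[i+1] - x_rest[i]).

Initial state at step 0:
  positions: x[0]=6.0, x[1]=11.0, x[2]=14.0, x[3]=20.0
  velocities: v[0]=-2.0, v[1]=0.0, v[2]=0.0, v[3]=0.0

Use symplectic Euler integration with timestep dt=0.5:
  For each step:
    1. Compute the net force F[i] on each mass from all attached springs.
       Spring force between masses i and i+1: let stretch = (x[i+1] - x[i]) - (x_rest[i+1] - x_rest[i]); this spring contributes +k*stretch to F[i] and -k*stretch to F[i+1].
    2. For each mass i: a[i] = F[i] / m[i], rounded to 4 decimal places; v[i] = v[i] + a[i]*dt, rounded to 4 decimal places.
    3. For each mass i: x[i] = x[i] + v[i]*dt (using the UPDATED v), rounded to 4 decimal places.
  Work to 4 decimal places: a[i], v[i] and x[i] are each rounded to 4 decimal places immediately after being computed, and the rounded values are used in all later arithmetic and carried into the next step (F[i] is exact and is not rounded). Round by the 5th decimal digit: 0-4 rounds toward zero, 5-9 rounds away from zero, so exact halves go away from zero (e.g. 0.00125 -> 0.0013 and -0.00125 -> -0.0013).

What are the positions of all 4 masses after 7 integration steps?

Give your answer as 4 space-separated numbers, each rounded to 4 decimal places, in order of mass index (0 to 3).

Answer: 2.5398 8.0032 12.9384 20.5191

Derivation:
Step 0: x=[6.0000 11.0000 14.0000 20.0000] v=[-2.0000 0.0000 0.0000 0.0000]
Step 1: x=[5.0000 10.5000 14.7500 19.7500] v=[-2.0000 -1.0000 1.5000 -0.5000]
Step 2: x=[4.1250 9.6875 15.6875 19.5000] v=[-1.7500 -1.6250 1.8750 -0.5000]
Step 3: x=[3.3906 8.9844 16.0782 19.5469] v=[-1.4688 -1.4063 0.7813 0.0938]
Step 4: x=[2.8047 8.6563 15.5626 19.9767] v=[-1.1719 -0.6563 -1.0313 0.8595]
Step 5: x=[2.4317 8.5918 14.4239 20.5530] v=[-0.7461 -0.1290 -2.2774 1.1525]
Step 6: x=[2.3487 8.4453 13.3595 20.8470] v=[-0.1661 -0.2930 -2.1289 0.5880]
Step 7: x=[2.5398 8.0032 12.9384 20.5191] v=[0.3822 -0.8842 -0.8423 -0.6558]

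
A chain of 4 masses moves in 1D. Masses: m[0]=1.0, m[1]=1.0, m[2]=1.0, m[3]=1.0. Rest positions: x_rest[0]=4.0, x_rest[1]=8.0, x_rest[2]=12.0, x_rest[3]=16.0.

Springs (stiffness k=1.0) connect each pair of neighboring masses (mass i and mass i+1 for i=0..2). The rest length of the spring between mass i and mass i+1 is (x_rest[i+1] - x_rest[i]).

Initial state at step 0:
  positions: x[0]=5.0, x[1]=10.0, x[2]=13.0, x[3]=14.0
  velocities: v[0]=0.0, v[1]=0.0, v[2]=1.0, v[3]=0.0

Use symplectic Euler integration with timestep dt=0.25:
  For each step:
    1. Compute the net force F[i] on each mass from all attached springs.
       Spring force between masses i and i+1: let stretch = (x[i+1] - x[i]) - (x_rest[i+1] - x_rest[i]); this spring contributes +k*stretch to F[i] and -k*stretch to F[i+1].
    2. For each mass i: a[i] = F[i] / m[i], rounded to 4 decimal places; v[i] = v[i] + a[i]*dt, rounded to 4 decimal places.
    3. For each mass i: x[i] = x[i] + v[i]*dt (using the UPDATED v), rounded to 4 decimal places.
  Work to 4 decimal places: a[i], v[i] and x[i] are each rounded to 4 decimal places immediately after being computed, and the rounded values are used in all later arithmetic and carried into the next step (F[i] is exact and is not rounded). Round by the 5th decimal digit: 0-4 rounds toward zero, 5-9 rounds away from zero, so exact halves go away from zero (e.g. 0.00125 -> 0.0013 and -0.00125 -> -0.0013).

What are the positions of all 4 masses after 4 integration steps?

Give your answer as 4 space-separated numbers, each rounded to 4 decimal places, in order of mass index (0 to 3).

Step 0: x=[5.0000 10.0000 13.0000 14.0000] v=[0.0000 0.0000 1.0000 0.0000]
Step 1: x=[5.0625 9.8750 13.1250 14.1875] v=[0.2500 -0.5000 0.5000 0.7500]
Step 2: x=[5.1758 9.6524 13.1133 14.5586] v=[0.4531 -0.8906 -0.0469 1.4844]
Step 3: x=[5.3189 9.3663 12.9756 15.0894] v=[0.5723 -1.1445 -0.5508 2.1231]
Step 4: x=[5.4650 9.0528 12.7444 15.7381] v=[0.5842 -1.2540 -0.9247 2.5947]

Answer: 5.4650 9.0528 12.7444 15.7381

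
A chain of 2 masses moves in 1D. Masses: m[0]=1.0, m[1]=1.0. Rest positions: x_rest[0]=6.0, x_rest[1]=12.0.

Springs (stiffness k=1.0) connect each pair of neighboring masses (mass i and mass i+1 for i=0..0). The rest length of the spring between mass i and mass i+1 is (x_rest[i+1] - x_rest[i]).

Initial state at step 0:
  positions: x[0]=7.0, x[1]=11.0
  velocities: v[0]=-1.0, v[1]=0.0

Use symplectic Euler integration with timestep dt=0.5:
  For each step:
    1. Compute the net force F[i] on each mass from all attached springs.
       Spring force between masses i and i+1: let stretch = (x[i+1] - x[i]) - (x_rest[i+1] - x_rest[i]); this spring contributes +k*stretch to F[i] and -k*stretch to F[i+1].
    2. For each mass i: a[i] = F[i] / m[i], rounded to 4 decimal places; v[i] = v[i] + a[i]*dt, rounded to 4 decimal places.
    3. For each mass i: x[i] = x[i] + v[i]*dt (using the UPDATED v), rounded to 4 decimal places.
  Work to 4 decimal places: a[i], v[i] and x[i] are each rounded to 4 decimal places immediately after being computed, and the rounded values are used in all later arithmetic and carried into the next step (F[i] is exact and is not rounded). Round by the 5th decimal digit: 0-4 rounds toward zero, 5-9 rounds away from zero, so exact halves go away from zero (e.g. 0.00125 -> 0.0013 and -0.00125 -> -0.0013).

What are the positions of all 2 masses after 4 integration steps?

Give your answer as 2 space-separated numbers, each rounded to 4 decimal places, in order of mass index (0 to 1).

Step 0: x=[7.0000 11.0000] v=[-1.0000 0.0000]
Step 1: x=[6.0000 11.5000] v=[-2.0000 1.0000]
Step 2: x=[4.8750 12.1250] v=[-2.2500 1.2500]
Step 3: x=[4.0625 12.4375] v=[-1.6250 0.6250]
Step 4: x=[3.8438 12.1563] v=[-0.4375 -0.5625]

Answer: 3.8438 12.1563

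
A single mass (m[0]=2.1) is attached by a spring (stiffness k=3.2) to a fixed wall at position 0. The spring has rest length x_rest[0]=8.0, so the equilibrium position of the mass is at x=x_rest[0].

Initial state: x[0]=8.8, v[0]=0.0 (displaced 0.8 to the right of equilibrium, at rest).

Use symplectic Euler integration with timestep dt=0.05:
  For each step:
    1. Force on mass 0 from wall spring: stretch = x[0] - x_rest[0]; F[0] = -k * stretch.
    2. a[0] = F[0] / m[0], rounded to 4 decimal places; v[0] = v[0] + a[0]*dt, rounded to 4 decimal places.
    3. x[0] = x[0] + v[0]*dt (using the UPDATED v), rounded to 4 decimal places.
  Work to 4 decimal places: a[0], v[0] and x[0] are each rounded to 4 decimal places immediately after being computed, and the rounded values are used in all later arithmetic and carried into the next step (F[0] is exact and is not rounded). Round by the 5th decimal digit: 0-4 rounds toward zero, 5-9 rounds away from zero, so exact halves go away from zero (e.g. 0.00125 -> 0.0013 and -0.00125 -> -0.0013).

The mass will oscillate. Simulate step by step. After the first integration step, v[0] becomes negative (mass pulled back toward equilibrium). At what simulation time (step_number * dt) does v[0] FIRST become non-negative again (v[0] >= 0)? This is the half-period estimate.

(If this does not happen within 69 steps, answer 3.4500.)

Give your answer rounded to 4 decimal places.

Step 0: x=[8.8000] v=[0.0000]
Step 1: x=[8.7970] v=[-0.0610]
Step 2: x=[8.7909] v=[-0.1217]
Step 3: x=[8.7818] v=[-0.1820]
Step 4: x=[8.7697] v=[-0.2416]
Step 5: x=[8.7547] v=[-0.3002]
Step 6: x=[8.7368] v=[-0.3577]
Step 7: x=[8.7161] v=[-0.4138]
Step 8: x=[8.6927] v=[-0.4684]
Step 9: x=[8.6666] v=[-0.5212]
Step 10: x=[8.6380] v=[-0.5720]
Step 11: x=[8.6070] v=[-0.6206]
Step 12: x=[8.5737] v=[-0.6669]
Step 13: x=[8.5382] v=[-0.7106]
Step 14: x=[8.5006] v=[-0.7516]
Step 15: x=[8.4611] v=[-0.7897]
Step 16: x=[8.4199] v=[-0.8248]
Step 17: x=[8.3771] v=[-0.8568]
Step 18: x=[8.3328] v=[-0.8855]
Step 19: x=[8.2873] v=[-0.9109]
Step 20: x=[8.2407] v=[-0.9328]
Step 21: x=[8.1931] v=[-0.9511]
Step 22: x=[8.1448] v=[-0.9658]
Step 23: x=[8.0960] v=[-0.9768]
Step 24: x=[8.0468] v=[-0.9841]
Step 25: x=[7.9974] v=[-0.9877]
Step 26: x=[7.9480] v=[-0.9875]
Step 27: x=[7.8988] v=[-0.9835]
Step 28: x=[7.8500] v=[-0.9758]
Step 29: x=[7.8018] v=[-0.9644]
Step 30: x=[7.7543] v=[-0.9493]
Step 31: x=[7.7078] v=[-0.9306]
Step 32: x=[7.6624] v=[-0.9083]
Step 33: x=[7.6183] v=[-0.8826]
Step 34: x=[7.5756] v=[-0.8535]
Step 35: x=[7.5345] v=[-0.8212]
Step 36: x=[7.4952] v=[-0.7857]
Step 37: x=[7.4578] v=[-0.7472]
Step 38: x=[7.4225] v=[-0.7059]
Step 39: x=[7.3894] v=[-0.6619]
Step 40: x=[7.3586] v=[-0.6154]
Step 41: x=[7.3303] v=[-0.5665]
Step 42: x=[7.3045] v=[-0.5155]
Step 43: x=[7.2814] v=[-0.4625]
Step 44: x=[7.2610] v=[-0.4078]
Step 45: x=[7.2434] v=[-0.3515]
Step 46: x=[7.2287] v=[-0.2939]
Step 47: x=[7.2169] v=[-0.2351]
Step 48: x=[7.2081] v=[-0.1754]
Step 49: x=[7.2023] v=[-0.1151]
Step 50: x=[7.1996] v=[-0.0543]
Step 51: x=[7.1999] v=[0.0067]
First v>=0 after going negative at step 51, time=2.5500

Answer: 2.5500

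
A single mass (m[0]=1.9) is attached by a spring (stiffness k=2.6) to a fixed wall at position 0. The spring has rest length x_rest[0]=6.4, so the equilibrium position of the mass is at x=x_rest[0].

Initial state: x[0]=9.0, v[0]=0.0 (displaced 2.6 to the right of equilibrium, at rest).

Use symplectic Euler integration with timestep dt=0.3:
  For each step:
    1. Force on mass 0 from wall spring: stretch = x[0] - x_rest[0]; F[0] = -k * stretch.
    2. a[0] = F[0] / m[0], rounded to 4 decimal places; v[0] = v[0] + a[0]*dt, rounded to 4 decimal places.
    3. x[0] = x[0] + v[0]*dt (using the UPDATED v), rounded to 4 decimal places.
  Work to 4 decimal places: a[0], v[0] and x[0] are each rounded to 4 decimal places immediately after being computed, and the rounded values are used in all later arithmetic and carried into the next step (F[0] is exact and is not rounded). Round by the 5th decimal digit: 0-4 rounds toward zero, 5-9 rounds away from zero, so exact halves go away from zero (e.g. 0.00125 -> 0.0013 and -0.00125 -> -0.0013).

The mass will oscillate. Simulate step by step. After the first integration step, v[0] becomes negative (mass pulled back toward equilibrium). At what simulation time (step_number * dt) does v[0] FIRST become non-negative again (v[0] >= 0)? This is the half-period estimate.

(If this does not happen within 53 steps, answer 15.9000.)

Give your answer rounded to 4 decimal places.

Step 0: x=[9.0000] v=[0.0000]
Step 1: x=[8.6798] v=[-1.0674]
Step 2: x=[8.0788] v=[-2.0033]
Step 3: x=[7.2711] v=[-2.6925]
Step 4: x=[6.3561] v=[-3.0501]
Step 5: x=[5.4465] v=[-3.0321]
Step 6: x=[4.6543] v=[-2.6407]
Step 7: x=[4.0771] v=[-1.9240]
Step 8: x=[3.7860] v=[-0.9704]
Step 9: x=[3.8168] v=[0.1027]
First v>=0 after going negative at step 9, time=2.7000

Answer: 2.7000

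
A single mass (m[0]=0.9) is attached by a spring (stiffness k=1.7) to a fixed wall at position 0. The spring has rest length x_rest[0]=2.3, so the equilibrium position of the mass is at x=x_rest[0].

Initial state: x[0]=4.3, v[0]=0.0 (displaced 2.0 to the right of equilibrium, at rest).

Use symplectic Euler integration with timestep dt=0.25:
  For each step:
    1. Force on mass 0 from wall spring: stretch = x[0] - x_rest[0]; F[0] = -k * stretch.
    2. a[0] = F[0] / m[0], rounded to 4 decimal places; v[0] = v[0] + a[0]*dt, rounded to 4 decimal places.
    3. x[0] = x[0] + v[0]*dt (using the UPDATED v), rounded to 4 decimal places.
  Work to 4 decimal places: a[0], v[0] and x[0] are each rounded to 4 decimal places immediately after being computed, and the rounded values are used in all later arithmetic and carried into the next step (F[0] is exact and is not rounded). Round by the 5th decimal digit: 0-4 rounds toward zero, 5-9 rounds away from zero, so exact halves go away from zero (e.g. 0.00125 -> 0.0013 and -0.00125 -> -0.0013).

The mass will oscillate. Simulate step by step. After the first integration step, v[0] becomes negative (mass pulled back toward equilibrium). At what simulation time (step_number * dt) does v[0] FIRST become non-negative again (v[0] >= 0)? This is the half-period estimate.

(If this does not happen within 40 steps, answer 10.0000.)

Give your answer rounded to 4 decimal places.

Step 0: x=[4.3000] v=[0.0000]
Step 1: x=[4.0639] v=[-0.9445]
Step 2: x=[3.6195] v=[-1.7775]
Step 3: x=[3.0194] v=[-2.4006]
Step 4: x=[2.3343] v=[-2.7403]
Step 5: x=[1.6452] v=[-2.7565]
Step 6: x=[1.0334] v=[-2.4473]
Step 7: x=[0.5711] v=[-1.8492]
Step 8: x=[0.3129] v=[-1.0328]
Step 9: x=[0.2893] v=[-0.0945]
Step 10: x=[0.5031] v=[0.8550]
First v>=0 after going negative at step 10, time=2.5000

Answer: 2.5000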